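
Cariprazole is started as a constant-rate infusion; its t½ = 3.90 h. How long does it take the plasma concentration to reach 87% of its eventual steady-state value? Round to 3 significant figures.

11.5 hours

k = ln 2 / 3.90 = 0.1777 h⁻¹
f = 1 − e^(−kt)  ⇒  t = −ln(1 − f) / k
t = −ln(1 − 0.87) / 0.1777 = 2.040 / 0.1777 ≈ 11.5 hours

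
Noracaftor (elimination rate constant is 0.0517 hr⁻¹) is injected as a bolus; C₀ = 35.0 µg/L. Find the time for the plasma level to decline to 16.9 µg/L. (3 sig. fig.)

C(t) = C₀ e^(−kt)  ⇒  t = ln(C₀/C) / k
t = ln(35.0/16.9) / 0.05170 = 0.7280 / 0.05170 ≈ 14.1 hours

14.1 hours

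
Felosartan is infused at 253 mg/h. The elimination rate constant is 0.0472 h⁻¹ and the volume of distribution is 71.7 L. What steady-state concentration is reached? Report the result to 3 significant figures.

74.8 mg/L

CL = k · V = 0.0472 × 71.7 = 3.384 L/h
Css = rate / CL = 253 / 3.384 ≈ 74.8 mg/L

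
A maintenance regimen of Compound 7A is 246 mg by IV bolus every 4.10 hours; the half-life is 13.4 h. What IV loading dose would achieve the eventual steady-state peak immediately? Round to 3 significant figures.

1290 mg

k = ln 2 / 13.4 = 0.05173 h⁻¹
Accumulation ratio R = 1 / (1 − e^(−kτ)) = 1 / (1 − e^(−0.05173×4.10)) = 1 / (1 − 0.8089) = 5.233
Loading dose = maintenance dose × R = 246 × 5.233 ≈ 1290 mg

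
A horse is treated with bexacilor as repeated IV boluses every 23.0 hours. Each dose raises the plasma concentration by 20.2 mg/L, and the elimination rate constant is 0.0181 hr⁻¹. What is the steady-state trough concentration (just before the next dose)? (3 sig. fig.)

39.1 mg/L

Fraction remaining after one interval: e^(−kτ) = e^(−0.01810 × 23.0) = 0.6595
R = 1 / (1 − 0.6595) = 2.937
Css,max = 20.2 × 2.937 = 59.32 mg/L
Css,min = Css,max × e^(−kτ) = 59.32 × 0.6595 ≈ 39.1 mg/L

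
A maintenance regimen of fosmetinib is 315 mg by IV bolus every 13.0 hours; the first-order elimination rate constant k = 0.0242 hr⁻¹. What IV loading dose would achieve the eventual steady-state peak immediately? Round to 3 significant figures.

1170 mg

Accumulation ratio R = 1 / (1 − e^(−kτ)) = 1 / (1 − e^(−0.02420×13.0)) = 1 / (1 − 0.7301) = 3.705
Loading dose = maintenance dose × R = 315 × 3.705 ≈ 1170 mg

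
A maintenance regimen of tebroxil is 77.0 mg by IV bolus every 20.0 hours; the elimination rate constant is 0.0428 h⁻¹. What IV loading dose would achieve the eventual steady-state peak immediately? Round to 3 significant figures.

Accumulation ratio R = 1 / (1 − e^(−kτ)) = 1 / (1 − e^(−0.04280×20.0)) = 1 / (1 − 0.4249) = 1.739
Loading dose = maintenance dose × R = 77.0 × 1.739 ≈ 134 mg

134 mg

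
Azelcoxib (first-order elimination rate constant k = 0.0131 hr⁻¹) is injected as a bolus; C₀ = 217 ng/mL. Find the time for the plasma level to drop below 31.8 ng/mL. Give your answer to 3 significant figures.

C(t) = C₀ e^(−kt)  ⇒  t = ln(C₀/C) / k
t = ln(217/31.8) / 0.01310 = 1.920 / 0.01310 ≈ 147 hours

147 hours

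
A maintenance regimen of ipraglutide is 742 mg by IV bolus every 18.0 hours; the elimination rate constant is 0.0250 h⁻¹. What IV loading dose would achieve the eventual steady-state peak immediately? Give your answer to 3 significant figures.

2050 mg

Accumulation ratio R = 1 / (1 − e^(−kτ)) = 1 / (1 − e^(−0.02500×18.0)) = 1 / (1 − 0.6376) = 2.760
Loading dose = maintenance dose × R = 742 × 2.760 ≈ 2050 mg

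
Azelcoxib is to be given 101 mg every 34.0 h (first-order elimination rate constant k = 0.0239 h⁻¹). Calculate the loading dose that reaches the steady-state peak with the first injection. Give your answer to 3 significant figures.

Accumulation ratio R = 1 / (1 − e^(−kτ)) = 1 / (1 − e^(−0.02390×34.0)) = 1 / (1 − 0.4437) = 1.798
Loading dose = maintenance dose × R = 101 × 1.798 ≈ 182 mg

182 mg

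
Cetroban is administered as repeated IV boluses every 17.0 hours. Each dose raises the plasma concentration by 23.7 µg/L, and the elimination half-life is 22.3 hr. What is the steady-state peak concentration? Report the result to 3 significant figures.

k = ln 2 / 22.3 = 0.03108 hr⁻¹
Fraction remaining after one interval: e^(−kτ) = e^(−0.03108 × 17.0) = 0.5895
R = 1 / (1 − 0.5895) = 2.436
Css,max = 23.7 × 2.436 ≈ 57.7 µg/L

57.7 µg/L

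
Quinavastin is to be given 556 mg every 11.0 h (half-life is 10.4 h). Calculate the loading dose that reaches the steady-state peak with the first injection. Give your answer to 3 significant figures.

k = ln 2 / 10.4 = 0.06665 h⁻¹
Accumulation ratio R = 1 / (1 − e^(−kτ)) = 1 / (1 − e^(−0.06665×11.0)) = 1 / (1 − 0.4804) = 1.925
Loading dose = maintenance dose × R = 556 × 1.925 ≈ 1070 mg

1070 mg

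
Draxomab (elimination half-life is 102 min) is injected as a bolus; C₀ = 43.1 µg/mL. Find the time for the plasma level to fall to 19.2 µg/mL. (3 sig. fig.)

k = ln 2 / 102 = 0.006796 min⁻¹
C(t) = C₀ e^(−kt)  ⇒  t = ln(C₀/C) / k
t = ln(43.1/19.2) / 0.006796 = 0.8086 / 0.006796 ≈ 119 minutes

119 minutes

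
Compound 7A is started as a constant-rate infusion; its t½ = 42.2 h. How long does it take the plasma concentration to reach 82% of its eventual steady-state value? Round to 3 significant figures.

k = ln 2 / 42.2 = 0.01643 h⁻¹
f = 1 − e^(−kt)  ⇒  t = −ln(1 − f) / k
t = −ln(1 − 0.82) / 0.01643 = 1.715 / 0.01643 ≈ 104 hours

104 hours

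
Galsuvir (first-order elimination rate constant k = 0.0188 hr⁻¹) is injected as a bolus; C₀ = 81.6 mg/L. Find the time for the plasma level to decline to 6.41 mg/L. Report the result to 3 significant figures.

135 hours

C(t) = C₀ e^(−kt)  ⇒  t = ln(C₀/C) / k
t = ln(81.6/6.41) / 0.01880 = 2.544 / 0.01880 ≈ 135 hours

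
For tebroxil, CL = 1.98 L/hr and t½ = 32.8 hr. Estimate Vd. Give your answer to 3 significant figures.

k = ln 2 / t½ = ln 2 / 32.8 = 0.02113 hr⁻¹
V = CL / k = 1.98 / 0.02113 ≈ 93.7 L

93.7 L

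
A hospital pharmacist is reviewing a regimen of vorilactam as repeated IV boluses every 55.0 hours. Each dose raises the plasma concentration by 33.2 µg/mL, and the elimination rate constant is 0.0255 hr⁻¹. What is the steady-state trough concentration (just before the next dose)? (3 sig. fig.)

Fraction remaining after one interval: e^(−kτ) = e^(−0.02550 × 55.0) = 0.2460
R = 1 / (1 − 0.2460) = 1.326
Css,max = 33.2 × 1.326 = 44.03 µg/mL
Css,min = Css,max × e^(−kτ) = 44.03 × 0.2460 ≈ 10.8 µg/mL

10.8 µg/mL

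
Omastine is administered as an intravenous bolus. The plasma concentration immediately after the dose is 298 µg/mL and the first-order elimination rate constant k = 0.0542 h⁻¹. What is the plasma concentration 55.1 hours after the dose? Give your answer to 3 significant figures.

C(t) = C₀ e^(−kt) = 298 × e^(−0.05420 × 55.1) = 298 × e^(−2.986) = 298 × 0.05047 ≈ 15.0 µg/mL

15.0 µg/mL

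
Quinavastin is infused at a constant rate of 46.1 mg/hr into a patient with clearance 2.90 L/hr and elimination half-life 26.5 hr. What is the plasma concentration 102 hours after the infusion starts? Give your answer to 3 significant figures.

14.8 mg/L

Css = rate / CL = 46.1 / 2.90 = 15.90 mg/L
k = ln 2 / 26.5 = 0.02616 hr⁻¹
C(t) = Css (1 − e^(−kt)) = 15.90 × (1 − e^(−2.668)) = 15.90 × 0.9306 ≈ 14.8 mg/L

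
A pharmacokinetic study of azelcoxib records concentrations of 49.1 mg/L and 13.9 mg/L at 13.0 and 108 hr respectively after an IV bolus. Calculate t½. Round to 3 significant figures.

52.2 hours

k = ln(C₁/C₂) / (t₂ − t₁) = ln(49.1/13.9) / (108 − 13.0)
  = 1.262 / 95.00 = 0.01328 hr⁻¹
t½ = ln 2 / k = ln 2 / 0.01328 ≈ 52.2 hours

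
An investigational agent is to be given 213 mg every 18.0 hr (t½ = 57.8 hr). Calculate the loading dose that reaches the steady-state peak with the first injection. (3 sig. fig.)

1100 mg

k = ln 2 / 57.8 = 0.01199 hr⁻¹
Accumulation ratio R = 1 / (1 − e^(−kτ)) = 1 / (1 − e^(−0.01199×18.0)) = 1 / (1 − 0.8058) = 5.151
Loading dose = maintenance dose × R = 213 × 5.151 ≈ 1100 mg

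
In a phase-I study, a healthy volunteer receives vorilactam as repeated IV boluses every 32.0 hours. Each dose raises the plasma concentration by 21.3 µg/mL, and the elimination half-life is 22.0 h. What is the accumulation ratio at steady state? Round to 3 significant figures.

1.57

k = ln 2 / 22.0 = 0.03151 h⁻¹
Fraction remaining after one interval: e^(−kτ) = e^(−0.03151 × 32.0) = 0.3649
R = 1 / (1 − 0.3649) = 1 / 0.6351 ≈ 1.57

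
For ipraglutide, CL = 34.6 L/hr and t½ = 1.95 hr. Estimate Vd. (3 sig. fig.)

97.3 L

k = ln 2 / t½ = ln 2 / 1.95 = 0.3555 hr⁻¹
V = CL / k = 34.6 / 0.3555 ≈ 97.3 L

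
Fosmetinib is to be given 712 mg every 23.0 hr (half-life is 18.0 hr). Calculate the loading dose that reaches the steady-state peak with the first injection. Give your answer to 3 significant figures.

k = ln 2 / 18.0 = 0.03851 hr⁻¹
Accumulation ratio R = 1 / (1 − e^(−kτ)) = 1 / (1 − e^(−0.03851×23.0)) = 1 / (1 − 0.4124) = 1.702
Loading dose = maintenance dose × R = 712 × 1.702 ≈ 1210 mg

1210 mg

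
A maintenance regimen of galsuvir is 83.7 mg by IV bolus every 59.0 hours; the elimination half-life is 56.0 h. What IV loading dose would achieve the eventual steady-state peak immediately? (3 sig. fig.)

k = ln 2 / 56.0 = 0.01238 h⁻¹
Accumulation ratio R = 1 / (1 − e^(−kτ)) = 1 / (1 − e^(−0.01238×59.0)) = 1 / (1 − 0.4818) = 1.930
Loading dose = maintenance dose × R = 83.7 × 1.930 ≈ 162 mg

162 mg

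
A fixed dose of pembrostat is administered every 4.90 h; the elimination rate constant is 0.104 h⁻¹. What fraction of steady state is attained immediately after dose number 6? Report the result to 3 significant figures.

0.953

f_n = 1 − e^(−nkτ) = 1 − e^(−6 × 0.1040 × 4.90) = 1 − e^(−3.058) = 1 − 0.04700 ≈ 0.953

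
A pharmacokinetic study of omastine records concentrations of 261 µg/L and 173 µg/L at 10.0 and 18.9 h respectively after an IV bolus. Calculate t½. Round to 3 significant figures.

k = ln(C₁/C₂) / (t₂ − t₁) = ln(261/173) / (18.9 − 10.0)
  = 0.4112 / 8.900 = 0.04621 h⁻¹
t½ = ln 2 / k = ln 2 / 0.04621 ≈ 15.0 hours

15.0 hours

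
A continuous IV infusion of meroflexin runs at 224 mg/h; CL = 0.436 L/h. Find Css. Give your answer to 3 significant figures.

Css = infusion rate / CL = 224 / 0.436 ≈ 514 µg/mL

514 µg/mL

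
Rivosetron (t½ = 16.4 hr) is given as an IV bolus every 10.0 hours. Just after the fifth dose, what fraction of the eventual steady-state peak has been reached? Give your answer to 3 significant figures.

0.879

k = ln 2 / 16.4 = 0.04227 hr⁻¹
f_n = 1 − e^(−nkτ) = 1 − e^(−5 × 0.04227 × 10.0) = 1 − e^(−2.113) = 1 − 0.1208 ≈ 0.879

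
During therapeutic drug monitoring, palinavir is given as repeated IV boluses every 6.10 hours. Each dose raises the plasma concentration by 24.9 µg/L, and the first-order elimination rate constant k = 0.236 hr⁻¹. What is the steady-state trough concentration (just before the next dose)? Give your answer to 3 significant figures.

Fraction remaining after one interval: e^(−kτ) = e^(−0.2360 × 6.10) = 0.2370
R = 1 / (1 − 0.2370) = 1.311
Css,max = 24.9 × 1.311 = 32.64 µg/L
Css,min = Css,max × e^(−kτ) = 32.64 × 0.2370 ≈ 7.74 µg/L

7.74 µg/L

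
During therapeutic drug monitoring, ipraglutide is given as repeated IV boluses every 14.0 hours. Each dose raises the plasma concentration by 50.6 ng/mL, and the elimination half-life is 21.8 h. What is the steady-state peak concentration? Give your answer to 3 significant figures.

k = ln 2 / 21.8 = 0.03180 h⁻¹
Fraction remaining after one interval: e^(−kτ) = e^(−0.03180 × 14.0) = 0.6407
R = 1 / (1 − 0.6407) = 2.783
Css,max = 50.6 × 2.783 ≈ 141 ng/mL

141 ng/mL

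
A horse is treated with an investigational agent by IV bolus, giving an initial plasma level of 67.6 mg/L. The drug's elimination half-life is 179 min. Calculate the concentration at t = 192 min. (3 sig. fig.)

k = ln 2 / 179 = 0.003872 min⁻¹
192 min is 1.073 half-lives, so C = 67.6 × (1/2)^1.073 = 67.6 × 0.4755 ≈ 32.1 mg/L

32.1 mg/L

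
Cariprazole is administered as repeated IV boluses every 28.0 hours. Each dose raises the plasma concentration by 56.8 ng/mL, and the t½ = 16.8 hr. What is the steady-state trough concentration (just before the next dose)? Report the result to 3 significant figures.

26.1 ng/mL

k = ln 2 / 16.8 = 0.04126 hr⁻¹
Fraction remaining after one interval: e^(−kτ) = e^(−0.04126 × 28.0) = 0.3150
R = 1 / (1 − 0.3150) = 1.460
Css,max = 56.8 × 1.460 = 82.92 ng/mL
Css,min = Css,max × e^(−kτ) = 82.92 × 0.3150 ≈ 26.1 ng/mL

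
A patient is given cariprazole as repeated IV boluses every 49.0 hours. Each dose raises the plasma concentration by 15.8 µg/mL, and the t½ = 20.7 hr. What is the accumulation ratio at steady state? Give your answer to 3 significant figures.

1.24

k = ln 2 / 20.7 = 0.03349 hr⁻¹
Fraction remaining after one interval: e^(−kτ) = e^(−0.03349 × 49.0) = 0.1938
R = 1 / (1 − 0.1938) = 1 / 0.8062 ≈ 1.24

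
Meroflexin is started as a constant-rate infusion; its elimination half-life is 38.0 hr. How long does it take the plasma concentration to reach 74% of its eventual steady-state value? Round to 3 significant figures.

73.8 hours

k = ln 2 / 38.0 = 0.01824 hr⁻¹
f = 1 − e^(−kt)  ⇒  t = −ln(1 − f) / k
t = −ln(1 − 0.74) / 0.01824 = 1.347 / 0.01824 ≈ 73.8 hours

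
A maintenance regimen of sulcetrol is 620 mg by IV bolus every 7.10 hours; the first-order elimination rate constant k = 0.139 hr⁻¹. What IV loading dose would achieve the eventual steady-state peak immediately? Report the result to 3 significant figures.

988 mg

Accumulation ratio R = 1 / (1 − e^(−kτ)) = 1 / (1 − e^(−0.1390×7.10)) = 1 / (1 − 0.3727) = 1.594
Loading dose = maintenance dose × R = 620 × 1.594 ≈ 988 mg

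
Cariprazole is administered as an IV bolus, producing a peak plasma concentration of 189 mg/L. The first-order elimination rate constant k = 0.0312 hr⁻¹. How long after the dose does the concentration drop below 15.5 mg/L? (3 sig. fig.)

C(t) = C₀ e^(−kt)  ⇒  t = ln(C₀/C) / k
t = ln(189/15.5) / 0.03120 = 2.501 / 0.03120 ≈ 80.2 hours

80.2 hours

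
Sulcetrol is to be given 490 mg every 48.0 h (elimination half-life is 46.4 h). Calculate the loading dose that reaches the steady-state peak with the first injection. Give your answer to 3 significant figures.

k = ln 2 / 46.4 = 0.01494 h⁻¹
Accumulation ratio R = 1 / (1 − e^(−kτ)) = 1 / (1 − e^(−0.01494×48.0)) = 1 / (1 − 0.4882) = 1.954
Loading dose = maintenance dose × R = 490 × 1.954 ≈ 957 mg

957 mg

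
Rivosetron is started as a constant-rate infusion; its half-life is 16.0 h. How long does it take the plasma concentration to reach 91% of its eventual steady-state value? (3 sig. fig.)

55.6 hours

k = ln 2 / 16.0 = 0.04332 h⁻¹
f = 1 − e^(−kt)  ⇒  t = −ln(1 − f) / k
t = −ln(1 − 0.91) / 0.04332 = 2.408 / 0.04332 ≈ 55.6 hours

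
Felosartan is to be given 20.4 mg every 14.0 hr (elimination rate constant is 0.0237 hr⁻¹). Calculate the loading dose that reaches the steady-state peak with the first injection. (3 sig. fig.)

Accumulation ratio R = 1 / (1 − e^(−kτ)) = 1 / (1 − e^(−0.02370×14.0)) = 1 / (1 − 0.7176) = 3.541
Loading dose = maintenance dose × R = 20.4 × 3.541 ≈ 72.2 mg

72.2 mg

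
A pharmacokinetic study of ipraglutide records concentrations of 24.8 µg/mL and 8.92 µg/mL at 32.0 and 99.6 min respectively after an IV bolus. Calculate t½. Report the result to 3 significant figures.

k = ln(C₁/C₂) / (t₂ − t₁) = ln(24.8/8.92) / (99.6 − 32.0)
  = 1.023 / 67.60 = 0.01513 min⁻¹
t½ = ln 2 / k = ln 2 / 0.01513 ≈ 45.8 minutes

45.8 minutes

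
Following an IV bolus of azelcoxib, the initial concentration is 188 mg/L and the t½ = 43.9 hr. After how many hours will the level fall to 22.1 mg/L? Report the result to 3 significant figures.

k = ln 2 / 43.9 = 0.01579 hr⁻¹
C(t) = C₀ e^(−kt)  ⇒  t = ln(C₀/C) / k
t = ln(188/22.1) / 0.01579 = 2.141 / 0.01579 ≈ 136 hours

136 hours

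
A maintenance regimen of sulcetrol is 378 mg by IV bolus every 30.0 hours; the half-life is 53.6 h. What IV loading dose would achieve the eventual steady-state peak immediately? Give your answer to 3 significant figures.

k = ln 2 / 53.6 = 0.01293 h⁻¹
Accumulation ratio R = 1 / (1 − e^(−kτ)) = 1 / (1 − e^(−0.01293×30.0)) = 1 / (1 − 0.6784) = 3.110
Loading dose = maintenance dose × R = 378 × 3.110 ≈ 1180 mg

1180 mg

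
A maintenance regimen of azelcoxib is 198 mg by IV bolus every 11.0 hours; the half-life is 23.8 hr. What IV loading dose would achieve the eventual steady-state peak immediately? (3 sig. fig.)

722 mg

k = ln 2 / 23.8 = 0.02912 hr⁻¹
Accumulation ratio R = 1 / (1 − e^(−kτ)) = 1 / (1 − e^(−0.02912×11.0)) = 1 / (1 − 0.7259) = 3.648
Loading dose = maintenance dose × R = 198 × 3.648 ≈ 722 mg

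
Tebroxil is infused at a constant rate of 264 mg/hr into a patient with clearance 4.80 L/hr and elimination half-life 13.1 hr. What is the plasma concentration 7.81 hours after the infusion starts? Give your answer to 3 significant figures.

18.6 µg/mL

Css = rate / CL = 264 / 4.80 = 55.00 µg/mL
k = ln 2 / 13.1 = 0.05291 hr⁻¹
C(t) = Css (1 − e^(−kt)) = 55.00 × (1 − e^(−0.4132)) = 55.00 × 0.3385 ≈ 18.6 µg/mL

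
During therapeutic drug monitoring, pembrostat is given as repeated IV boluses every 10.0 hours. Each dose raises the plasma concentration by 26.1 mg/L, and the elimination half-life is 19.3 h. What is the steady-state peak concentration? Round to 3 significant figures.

86.5 mg/L

k = ln 2 / 19.3 = 0.03591 h⁻¹
Fraction remaining after one interval: e^(−kτ) = e^(−0.03591 × 10.0) = 0.6983
R = 1 / (1 − 0.6983) = 3.314
Css,max = 26.1 × 3.314 ≈ 86.5 mg/L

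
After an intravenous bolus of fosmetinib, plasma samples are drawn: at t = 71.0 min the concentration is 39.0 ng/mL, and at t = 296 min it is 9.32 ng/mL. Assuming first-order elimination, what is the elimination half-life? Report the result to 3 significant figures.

k = ln(C₁/C₂) / (t₂ − t₁) = ln(39.0/9.32) / (296 − 71.0)
  = 1.431 / 225.0 = 0.006362 min⁻¹
t½ = ln 2 / k = ln 2 / 0.006362 ≈ 109 minutes

109 minutes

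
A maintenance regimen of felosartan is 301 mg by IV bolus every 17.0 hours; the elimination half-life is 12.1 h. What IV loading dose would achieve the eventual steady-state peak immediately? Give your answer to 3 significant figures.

k = ln 2 / 12.1 = 0.05728 h⁻¹
Accumulation ratio R = 1 / (1 − e^(−kτ)) = 1 / (1 − e^(−0.05728×17.0)) = 1 / (1 − 0.3776) = 1.607
Loading dose = maintenance dose × R = 301 × 1.607 ≈ 484 mg

484 mg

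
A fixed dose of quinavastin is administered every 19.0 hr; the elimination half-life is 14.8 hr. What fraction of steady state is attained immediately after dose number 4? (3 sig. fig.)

k = ln 2 / 14.8 = 0.04683 hr⁻¹
f_n = 1 − e^(−nkτ) = 1 − e^(−4 × 0.04683 × 19.0) = 1 − e^(−3.559) = 1 − 0.02846 ≈ 0.972

0.972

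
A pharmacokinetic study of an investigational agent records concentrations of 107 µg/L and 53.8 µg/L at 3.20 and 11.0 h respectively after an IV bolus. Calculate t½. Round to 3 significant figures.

7.86 hours

k = ln(C₁/C₂) / (t₂ − t₁) = ln(107/53.8) / (11.0 − 3.20)
  = 0.6876 / 7.800 = 0.08815 h⁻¹
t½ = ln 2 / k = ln 2 / 0.08815 ≈ 7.86 hours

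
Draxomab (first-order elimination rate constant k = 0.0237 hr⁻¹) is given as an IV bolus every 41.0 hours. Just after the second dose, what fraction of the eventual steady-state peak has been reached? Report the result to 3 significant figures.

0.857

f_n = 1 − e^(−nkτ) = 1 − e^(−2 × 0.02370 × 41.0) = 1 − e^(−1.943) = 1 − 0.1432 ≈ 0.857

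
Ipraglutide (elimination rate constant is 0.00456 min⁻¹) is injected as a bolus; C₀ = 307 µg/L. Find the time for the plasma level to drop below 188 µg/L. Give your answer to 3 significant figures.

108 minutes

C(t) = C₀ e^(−kt)  ⇒  t = ln(C₀/C) / k
t = ln(307/188) / 0.004560 = 0.4904 / 0.004560 ≈ 108 minutes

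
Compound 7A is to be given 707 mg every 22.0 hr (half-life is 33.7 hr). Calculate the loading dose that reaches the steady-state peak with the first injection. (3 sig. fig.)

k = ln 2 / 33.7 = 0.02057 hr⁻¹
Accumulation ratio R = 1 / (1 − e^(−kτ)) = 1 / (1 − e^(−0.02057×22.0)) = 1 / (1 − 0.6360) = 2.748
Loading dose = maintenance dose × R = 707 × 2.748 ≈ 1940 mg

1940 mg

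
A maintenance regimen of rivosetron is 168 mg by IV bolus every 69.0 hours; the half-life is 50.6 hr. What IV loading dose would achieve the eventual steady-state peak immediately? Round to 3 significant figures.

k = ln 2 / 50.6 = 0.01370 hr⁻¹
Accumulation ratio R = 1 / (1 − e^(−kτ)) = 1 / (1 − e^(−0.01370×69.0)) = 1 / (1 − 0.3886) = 1.636
Loading dose = maintenance dose × R = 168 × 1.636 ≈ 275 mg

275 mg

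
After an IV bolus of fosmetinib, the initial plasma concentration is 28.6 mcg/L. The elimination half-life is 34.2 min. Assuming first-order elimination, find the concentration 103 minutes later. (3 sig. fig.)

3.55 mcg/L

k = ln 2 / 34.2 = 0.02027 min⁻¹
103 min is 3.012 half-lives, so C = 28.6 × (1/2)^3.012 = 28.6 × 0.1240 ≈ 3.55 mcg/L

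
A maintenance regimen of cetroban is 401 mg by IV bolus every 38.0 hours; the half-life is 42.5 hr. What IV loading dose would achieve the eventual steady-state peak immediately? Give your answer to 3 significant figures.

k = ln 2 / 42.5 = 0.01631 hr⁻¹
Accumulation ratio R = 1 / (1 − e^(−kτ)) = 1 / (1 − e^(−0.01631×38.0)) = 1 / (1 − 0.5381) = 2.165
Loading dose = maintenance dose × R = 401 × 2.165 ≈ 868 mg

868 mg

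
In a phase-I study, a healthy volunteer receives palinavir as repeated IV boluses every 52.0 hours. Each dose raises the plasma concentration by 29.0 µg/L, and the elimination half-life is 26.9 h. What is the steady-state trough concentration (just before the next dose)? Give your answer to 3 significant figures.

k = ln 2 / 26.9 = 0.02577 h⁻¹
Fraction remaining after one interval: e^(−kτ) = e^(−0.02577 × 52.0) = 0.2619
R = 1 / (1 − 0.2619) = 1.355
Css,max = 29.0 × 1.355 = 39.29 µg/L
Css,min = Css,max × e^(−kτ) = 39.29 × 0.2619 ≈ 10.3 µg/L

10.3 µg/L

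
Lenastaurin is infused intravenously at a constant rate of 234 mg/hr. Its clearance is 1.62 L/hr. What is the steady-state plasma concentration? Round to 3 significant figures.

Css = infusion rate / CL = 234 / 1.62 ≈ 144 mg/L

144 mg/L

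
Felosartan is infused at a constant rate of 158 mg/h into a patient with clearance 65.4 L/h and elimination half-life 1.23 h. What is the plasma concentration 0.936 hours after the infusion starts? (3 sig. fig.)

Css = rate / CL = 158 / 65.4 = 2.416 µg/mL
k = ln 2 / 1.23 = 0.5635 h⁻¹
C(t) = Css (1 − e^(−kt)) = 2.416 × (1 − e^(−0.5275)) = 2.416 × 0.4099 ≈ 0.990 µg/mL

0.990 µg/mL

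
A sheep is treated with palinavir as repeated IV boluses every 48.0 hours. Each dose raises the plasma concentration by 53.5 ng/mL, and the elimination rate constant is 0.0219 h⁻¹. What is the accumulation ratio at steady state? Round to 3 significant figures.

1.54

Fraction remaining after one interval: e^(−kτ) = e^(−0.02190 × 48.0) = 0.3495
R = 1 / (1 − 0.3495) = 1 / 0.6505 ≈ 1.54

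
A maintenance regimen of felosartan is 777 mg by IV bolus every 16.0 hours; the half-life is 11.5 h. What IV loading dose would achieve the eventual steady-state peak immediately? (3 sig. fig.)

k = ln 2 / 11.5 = 0.06027 h⁻¹
Accumulation ratio R = 1 / (1 − e^(−kτ)) = 1 / (1 − e^(−0.06027×16.0)) = 1 / (1 − 0.3812) = 1.616
Loading dose = maintenance dose × R = 777 × 1.616 ≈ 1260 mg

1260 mg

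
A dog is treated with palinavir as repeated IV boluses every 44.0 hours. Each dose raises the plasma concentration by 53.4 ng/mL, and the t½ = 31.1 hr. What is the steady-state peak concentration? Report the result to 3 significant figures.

k = ln 2 / 31.1 = 0.02229 hr⁻¹
Fraction remaining after one interval: e^(−kτ) = e^(−0.02229 × 44.0) = 0.3751
R = 1 / (1 − 0.3751) = 1.600
Css,max = 53.4 × 1.600 ≈ 85.4 ng/mL

85.4 ng/mL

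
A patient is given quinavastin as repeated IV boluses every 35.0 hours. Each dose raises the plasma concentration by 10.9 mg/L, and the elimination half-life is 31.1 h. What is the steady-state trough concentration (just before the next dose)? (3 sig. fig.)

k = ln 2 / 31.1 = 0.02229 h⁻¹
Fraction remaining after one interval: e^(−kτ) = e^(−0.02229 × 35.0) = 0.4584
R = 1 / (1 − 0.4584) = 1.846
Css,max = 10.9 × 1.846 = 20.12 mg/L
Css,min = Css,max × e^(−kτ) = 20.12 × 0.4584 ≈ 9.22 mg/L

9.22 mg/L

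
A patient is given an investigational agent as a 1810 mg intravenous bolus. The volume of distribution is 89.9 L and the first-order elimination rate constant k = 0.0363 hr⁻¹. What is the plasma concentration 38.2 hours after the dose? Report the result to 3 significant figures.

5.03 mg/L

C₀ = dose / V = 1810 / 89.9 = 20.13 mg/L
C(t) = C₀ e^(−kt) = 20.13 × e^(−0.03630 × 38.2) = 20.13 × e^(−1.387) = 20.13 × 0.2499 ≈ 5.03 mg/L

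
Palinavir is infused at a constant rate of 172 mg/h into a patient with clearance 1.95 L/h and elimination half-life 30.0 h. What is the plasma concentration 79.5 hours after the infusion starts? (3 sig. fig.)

Css = rate / CL = 172 / 1.95 = 88.21 µg/mL
k = ln 2 / 30.0 = 0.02310 h⁻¹
C(t) = Css (1 − e^(−kt)) = 88.21 × (1 − e^(−1.837)) = 88.21 × 0.8407 ≈ 74.2 µg/mL

74.2 µg/mL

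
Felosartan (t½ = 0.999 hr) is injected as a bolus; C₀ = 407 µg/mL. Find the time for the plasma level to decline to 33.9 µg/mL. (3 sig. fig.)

3.58 hours

k = ln 2 / 0.999 = 0.6938 hr⁻¹
C(t) = C₀ e^(−kt)  ⇒  t = ln(C₀/C) / k
t = ln(407/33.9) / 0.6938 = 2.485 / 0.6938 ≈ 3.58 hours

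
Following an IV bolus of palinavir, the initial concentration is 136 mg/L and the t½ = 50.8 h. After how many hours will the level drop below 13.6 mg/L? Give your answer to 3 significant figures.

169 hours

k = ln 2 / 50.8 = 0.01364 h⁻¹
C(t) = C₀ e^(−kt)  ⇒  t = ln(C₀/C) / k
t = ln(136/13.6) / 0.01364 = 2.303 / 0.01364 ≈ 169 hours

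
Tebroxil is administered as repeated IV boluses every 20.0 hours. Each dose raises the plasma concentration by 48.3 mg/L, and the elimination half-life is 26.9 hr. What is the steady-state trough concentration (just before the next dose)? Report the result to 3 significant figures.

71.6 mg/L

k = ln 2 / 26.9 = 0.02577 hr⁻¹
Fraction remaining after one interval: e^(−kτ) = e^(−0.02577 × 20.0) = 0.5973
R = 1 / (1 − 0.5973) = 2.483
Css,max = 48.3 × 2.483 = 119.9 mg/L
Css,min = Css,max × e^(−kτ) = 119.9 × 0.5973 ≈ 71.6 mg/L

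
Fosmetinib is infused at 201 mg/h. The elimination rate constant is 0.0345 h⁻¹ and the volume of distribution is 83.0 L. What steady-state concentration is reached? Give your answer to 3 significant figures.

70.2 µg/mL

CL = k · V = 0.0345 × 83.0 = 2.864 L/h
Css = rate / CL = 201 / 2.864 ≈ 70.2 µg/mL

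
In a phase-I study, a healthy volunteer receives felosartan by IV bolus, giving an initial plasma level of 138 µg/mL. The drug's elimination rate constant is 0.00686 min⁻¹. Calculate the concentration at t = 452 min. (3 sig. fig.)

C(t) = C₀ e^(−kt) = 138 × e^(−0.006860 × 452) = 138 × e^(−3.101) = 138 × 0.04502 ≈ 6.21 µg/mL

6.21 µg/mL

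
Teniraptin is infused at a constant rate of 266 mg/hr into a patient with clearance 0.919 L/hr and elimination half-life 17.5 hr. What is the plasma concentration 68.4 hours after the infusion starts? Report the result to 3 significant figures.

Css = rate / CL = 266 / 0.919 = 289.4 mg/L
k = ln 2 / 17.5 = 0.03961 hr⁻¹
C(t) = Css (1 − e^(−kt)) = 289.4 × (1 − e^(−2.709)) = 289.4 × 0.9334 ≈ 270 mg/L

270 mg/L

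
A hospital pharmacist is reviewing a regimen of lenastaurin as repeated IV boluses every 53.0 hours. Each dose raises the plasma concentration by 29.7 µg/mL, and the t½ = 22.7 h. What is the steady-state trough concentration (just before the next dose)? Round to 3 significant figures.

k = ln 2 / 22.7 = 0.03054 h⁻¹
Fraction remaining after one interval: e^(−kτ) = e^(−0.03054 × 53.0) = 0.1982
R = 1 / (1 − 0.1982) = 1.247
Css,max = 29.7 × 1.247 = 37.04 µg/mL
Css,min = Css,max × e^(−kτ) = 37.04 × 0.1982 ≈ 7.34 µg/mL

7.34 µg/mL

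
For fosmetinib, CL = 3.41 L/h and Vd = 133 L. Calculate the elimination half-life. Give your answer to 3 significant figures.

27.0 hours

k = CL / V = 3.41 / 133 = 0.02564 h⁻¹
t½ = ln 2 / k = ln 2 / 0.02564 ≈ 27.0 hours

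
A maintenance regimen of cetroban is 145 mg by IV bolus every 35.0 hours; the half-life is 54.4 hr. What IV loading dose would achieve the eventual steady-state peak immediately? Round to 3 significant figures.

k = ln 2 / 54.4 = 0.01274 hr⁻¹
Accumulation ratio R = 1 / (1 − e^(−kτ)) = 1 / (1 − e^(−0.01274×35.0)) = 1 / (1 − 0.6402) = 2.779
Loading dose = maintenance dose × R = 145 × 2.779 ≈ 403 mg

403 mg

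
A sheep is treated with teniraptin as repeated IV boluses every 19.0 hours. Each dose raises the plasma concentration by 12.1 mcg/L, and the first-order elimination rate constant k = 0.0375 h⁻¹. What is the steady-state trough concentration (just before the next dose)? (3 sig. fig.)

Fraction remaining after one interval: e^(−kτ) = e^(−0.03750 × 19.0) = 0.4904
R = 1 / (1 − 0.4904) = 1.962
Css,max = 12.1 × 1.962 = 23.74 mcg/L
Css,min = Css,max × e^(−kτ) = 23.74 × 0.4904 ≈ 11.6 mcg/L

11.6 mcg/L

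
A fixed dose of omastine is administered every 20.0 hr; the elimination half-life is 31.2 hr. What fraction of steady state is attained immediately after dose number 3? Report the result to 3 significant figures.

k = ln 2 / 31.2 = 0.02222 hr⁻¹
f_n = 1 − e^(−nkτ) = 1 − e^(−3 × 0.02222 × 20.0) = 1 − e^(−1.333) = 1 − 0.2637 ≈ 0.736

0.736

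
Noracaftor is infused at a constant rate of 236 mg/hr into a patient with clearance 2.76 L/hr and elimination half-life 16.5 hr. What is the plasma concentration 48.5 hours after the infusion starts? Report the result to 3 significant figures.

Css = rate / CL = 236 / 2.76 = 85.51 µg/mL
k = ln 2 / 16.5 = 0.04201 hr⁻¹
C(t) = Css (1 − e^(−kt)) = 85.51 × (1 − e^(−2.037)) = 85.51 × 0.8696 ≈ 74.4 µg/mL

74.4 µg/mL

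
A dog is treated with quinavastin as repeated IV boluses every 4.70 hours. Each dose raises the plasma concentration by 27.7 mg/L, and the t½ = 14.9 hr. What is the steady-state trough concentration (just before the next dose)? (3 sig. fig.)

113 mg/L

k = ln 2 / 14.9 = 0.04652 hr⁻¹
Fraction remaining after one interval: e^(−kτ) = e^(−0.04652 × 4.70) = 0.8036
R = 1 / (1 − 0.8036) = 5.092
Css,max = 27.7 × 5.092 = 141.0 mg/L
Css,min = Css,max × e^(−kτ) = 141.0 × 0.8036 ≈ 113 mg/L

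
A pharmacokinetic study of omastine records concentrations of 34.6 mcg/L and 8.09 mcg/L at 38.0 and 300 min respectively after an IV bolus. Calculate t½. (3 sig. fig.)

k = ln(C₁/C₂) / (t₂ − t₁) = ln(34.6/8.09) / (300 − 38.0)
  = 1.453 / 262.0 = 0.005547 min⁻¹
t½ = ln 2 / k = ln 2 / 0.005547 ≈ 125 minutes

125 minutes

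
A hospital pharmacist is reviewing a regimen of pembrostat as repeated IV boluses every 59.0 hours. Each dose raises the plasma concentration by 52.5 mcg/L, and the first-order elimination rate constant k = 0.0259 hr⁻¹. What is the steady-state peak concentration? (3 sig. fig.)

Fraction remaining after one interval: e^(−kτ) = e^(−0.02590 × 59.0) = 0.2169
R = 1 / (1 − 0.2169) = 1.277
Css,max = 52.5 × 1.277 ≈ 67.0 mcg/L

67.0 mcg/L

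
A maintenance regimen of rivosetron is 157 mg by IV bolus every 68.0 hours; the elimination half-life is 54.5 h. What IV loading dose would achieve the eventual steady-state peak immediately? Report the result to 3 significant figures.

k = ln 2 / 54.5 = 0.01272 h⁻¹
Accumulation ratio R = 1 / (1 − e^(−kτ)) = 1 / (1 − e^(−0.01272×68.0)) = 1 / (1 − 0.4211) = 1.727
Loading dose = maintenance dose × R = 157 × 1.727 ≈ 271 mg

271 mg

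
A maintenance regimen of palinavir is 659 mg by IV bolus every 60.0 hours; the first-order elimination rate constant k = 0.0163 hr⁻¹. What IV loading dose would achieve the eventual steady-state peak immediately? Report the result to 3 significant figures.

1060 mg

Accumulation ratio R = 1 / (1 − e^(−kτ)) = 1 / (1 − e^(−0.01630×60.0)) = 1 / (1 − 0.3761) = 1.603
Loading dose = maintenance dose × R = 659 × 1.603 ≈ 1060 mg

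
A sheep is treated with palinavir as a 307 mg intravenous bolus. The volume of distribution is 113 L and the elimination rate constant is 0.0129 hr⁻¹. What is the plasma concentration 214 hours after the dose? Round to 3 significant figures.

0.172 mg/L

C₀ = dose / V = 307 / 113 = 2.717 mg/L
C(t) = C₀ e^(−kt) = 2.717 × e^(−0.01290 × 214) = 2.717 × e^(−2.761) = 2.717 × 0.06325 ≈ 0.172 mg/L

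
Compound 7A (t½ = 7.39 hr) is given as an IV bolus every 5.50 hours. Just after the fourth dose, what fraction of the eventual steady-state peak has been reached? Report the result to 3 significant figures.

k = ln 2 / 7.39 = 0.09380 hr⁻¹
f_n = 1 − e^(−nkτ) = 1 − e^(−4 × 0.09380 × 5.50) = 1 − e^(−2.063) = 1 − 0.1270 ≈ 0.873

0.873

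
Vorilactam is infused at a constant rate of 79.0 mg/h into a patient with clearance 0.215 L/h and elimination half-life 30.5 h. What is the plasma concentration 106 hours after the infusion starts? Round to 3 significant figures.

334 mg/L

Css = rate / CL = 79.0 / 0.215 = 367.4 mg/L
k = ln 2 / 30.5 = 0.02273 h⁻¹
C(t) = Css (1 − e^(−kt)) = 367.4 × (1 − e^(−2.409)) = 367.4 × 0.9101 ≈ 334 mg/L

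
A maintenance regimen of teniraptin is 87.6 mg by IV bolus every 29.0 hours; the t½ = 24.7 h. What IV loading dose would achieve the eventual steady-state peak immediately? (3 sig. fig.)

k = ln 2 / 24.7 = 0.02806 h⁻¹
Accumulation ratio R = 1 / (1 − e^(−kτ)) = 1 / (1 − e^(−0.02806×29.0)) = 1 / (1 − 0.4432) = 1.796
Loading dose = maintenance dose × R = 87.6 × 1.796 ≈ 157 mg

157 mg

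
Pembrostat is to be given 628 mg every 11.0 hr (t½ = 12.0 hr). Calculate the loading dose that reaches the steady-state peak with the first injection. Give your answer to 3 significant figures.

k = ln 2 / 12.0 = 0.05776 hr⁻¹
Accumulation ratio R = 1 / (1 − e^(−kτ)) = 1 / (1 − e^(−0.05776×11.0)) = 1 / (1 − 0.5297) = 2.126
Loading dose = maintenance dose × R = 628 × 2.126 ≈ 1340 mg

1340 mg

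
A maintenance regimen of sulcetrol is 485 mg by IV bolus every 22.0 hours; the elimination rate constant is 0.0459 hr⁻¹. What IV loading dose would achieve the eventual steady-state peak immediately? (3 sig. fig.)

Accumulation ratio R = 1 / (1 − e^(−kτ)) = 1 / (1 − e^(−0.04590×22.0)) = 1 / (1 − 0.3643) = 1.573
Loading dose = maintenance dose × R = 485 × 1.573 ≈ 763 mg

763 mg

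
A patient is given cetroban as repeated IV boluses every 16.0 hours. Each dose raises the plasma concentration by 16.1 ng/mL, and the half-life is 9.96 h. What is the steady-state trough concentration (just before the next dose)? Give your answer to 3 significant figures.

k = ln 2 / 9.96 = 0.06959 h⁻¹
Fraction remaining after one interval: e^(−kτ) = e^(−0.06959 × 16.0) = 0.3284
R = 1 / (1 − 0.3284) = 1.489
Css,max = 16.1 × 1.489 = 23.97 ng/mL
Css,min = Css,max × e^(−kτ) = 23.97 × 0.3284 ≈ 7.87 ng/mL

7.87 ng/mL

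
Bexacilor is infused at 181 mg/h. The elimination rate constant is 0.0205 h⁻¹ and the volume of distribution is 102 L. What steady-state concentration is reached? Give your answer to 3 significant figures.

86.6 µg/mL

CL = k · V = 0.0205 × 102 = 2.091 L/h
Css = rate / CL = 181 / 2.091 ≈ 86.6 µg/mL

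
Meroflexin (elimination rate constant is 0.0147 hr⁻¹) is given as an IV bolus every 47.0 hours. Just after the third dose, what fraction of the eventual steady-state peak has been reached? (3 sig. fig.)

0.874

f_n = 1 − e^(−nkτ) = 1 − e^(−3 × 0.01470 × 47.0) = 1 − e^(−2.073) = 1 − 0.1258 ≈ 0.874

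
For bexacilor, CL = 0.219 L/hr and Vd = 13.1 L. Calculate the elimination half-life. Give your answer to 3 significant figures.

41.5 hours

k = CL / V = 0.219 / 13.1 = 0.01672 hr⁻¹
t½ = ln 2 / k = ln 2 / 0.01672 ≈ 41.5 hours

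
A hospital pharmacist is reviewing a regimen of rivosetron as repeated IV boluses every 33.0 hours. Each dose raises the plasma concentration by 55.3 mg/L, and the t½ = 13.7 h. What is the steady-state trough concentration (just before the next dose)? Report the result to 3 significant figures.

k = ln 2 / 13.7 = 0.05059 h⁻¹
Fraction remaining after one interval: e^(−kτ) = e^(−0.05059 × 33.0) = 0.1883
R = 1 / (1 − 0.1883) = 1.232
Css,max = 55.3 × 1.232 = 68.13 mg/L
Css,min = Css,max × e^(−kτ) = 68.13 × 0.1883 ≈ 12.8 mg/L

12.8 mg/L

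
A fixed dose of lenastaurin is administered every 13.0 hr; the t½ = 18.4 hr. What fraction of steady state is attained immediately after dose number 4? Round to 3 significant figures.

0.859

k = ln 2 / 18.4 = 0.03767 hr⁻¹
f_n = 1 − e^(−nkτ) = 1 − e^(−4 × 0.03767 × 13.0) = 1 − e^(−1.959) = 1 − 0.1410 ≈ 0.859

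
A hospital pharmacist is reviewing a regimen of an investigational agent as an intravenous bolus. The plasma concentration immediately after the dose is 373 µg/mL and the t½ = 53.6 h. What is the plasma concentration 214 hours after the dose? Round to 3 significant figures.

k = ln 2 / 53.6 = 0.01293 h⁻¹
214 h is 3.993 half-lives, so C = 373 × (1/2)^3.993 = 373 × 0.06282 ≈ 23.4 µg/mL

23.4 µg/mL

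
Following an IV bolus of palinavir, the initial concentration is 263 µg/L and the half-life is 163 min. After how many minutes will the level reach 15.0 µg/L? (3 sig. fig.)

674 minutes

k = ln 2 / 163 = 0.004252 min⁻¹
C(t) = C₀ e^(−kt)  ⇒  t = ln(C₀/C) / k
t = ln(263/15.0) / 0.004252 = 2.864 / 0.004252 ≈ 674 minutes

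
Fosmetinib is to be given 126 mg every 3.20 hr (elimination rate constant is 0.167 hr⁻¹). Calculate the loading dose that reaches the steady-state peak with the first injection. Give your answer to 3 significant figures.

Accumulation ratio R = 1 / (1 − e^(−kτ)) = 1 / (1 − e^(−0.1670×3.20)) = 1 / (1 − 0.5860) = 2.416
Loading dose = maintenance dose × R = 126 × 2.416 ≈ 304 mg

304 mg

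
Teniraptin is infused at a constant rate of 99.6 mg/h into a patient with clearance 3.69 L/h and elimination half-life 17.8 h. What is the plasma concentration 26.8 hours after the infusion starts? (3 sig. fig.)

Css = rate / CL = 99.6 / 3.69 = 26.99 µg/mL
k = ln 2 / 17.8 = 0.03894 h⁻¹
C(t) = Css (1 − e^(−kt)) = 26.99 × (1 − e^(−1.044)) = 26.99 × 0.6478 ≈ 17.5 µg/mL

17.5 µg/mL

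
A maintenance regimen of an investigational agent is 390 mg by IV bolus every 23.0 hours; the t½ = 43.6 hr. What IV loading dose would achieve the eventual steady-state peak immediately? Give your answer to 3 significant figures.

1270 mg

k = ln 2 / 43.6 = 0.01590 hr⁻¹
Accumulation ratio R = 1 / (1 − e^(−kτ)) = 1 / (1 − e^(−0.01590×23.0)) = 1 / (1 − 0.6937) = 3.265
Loading dose = maintenance dose × R = 390 × 3.265 ≈ 1270 mg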